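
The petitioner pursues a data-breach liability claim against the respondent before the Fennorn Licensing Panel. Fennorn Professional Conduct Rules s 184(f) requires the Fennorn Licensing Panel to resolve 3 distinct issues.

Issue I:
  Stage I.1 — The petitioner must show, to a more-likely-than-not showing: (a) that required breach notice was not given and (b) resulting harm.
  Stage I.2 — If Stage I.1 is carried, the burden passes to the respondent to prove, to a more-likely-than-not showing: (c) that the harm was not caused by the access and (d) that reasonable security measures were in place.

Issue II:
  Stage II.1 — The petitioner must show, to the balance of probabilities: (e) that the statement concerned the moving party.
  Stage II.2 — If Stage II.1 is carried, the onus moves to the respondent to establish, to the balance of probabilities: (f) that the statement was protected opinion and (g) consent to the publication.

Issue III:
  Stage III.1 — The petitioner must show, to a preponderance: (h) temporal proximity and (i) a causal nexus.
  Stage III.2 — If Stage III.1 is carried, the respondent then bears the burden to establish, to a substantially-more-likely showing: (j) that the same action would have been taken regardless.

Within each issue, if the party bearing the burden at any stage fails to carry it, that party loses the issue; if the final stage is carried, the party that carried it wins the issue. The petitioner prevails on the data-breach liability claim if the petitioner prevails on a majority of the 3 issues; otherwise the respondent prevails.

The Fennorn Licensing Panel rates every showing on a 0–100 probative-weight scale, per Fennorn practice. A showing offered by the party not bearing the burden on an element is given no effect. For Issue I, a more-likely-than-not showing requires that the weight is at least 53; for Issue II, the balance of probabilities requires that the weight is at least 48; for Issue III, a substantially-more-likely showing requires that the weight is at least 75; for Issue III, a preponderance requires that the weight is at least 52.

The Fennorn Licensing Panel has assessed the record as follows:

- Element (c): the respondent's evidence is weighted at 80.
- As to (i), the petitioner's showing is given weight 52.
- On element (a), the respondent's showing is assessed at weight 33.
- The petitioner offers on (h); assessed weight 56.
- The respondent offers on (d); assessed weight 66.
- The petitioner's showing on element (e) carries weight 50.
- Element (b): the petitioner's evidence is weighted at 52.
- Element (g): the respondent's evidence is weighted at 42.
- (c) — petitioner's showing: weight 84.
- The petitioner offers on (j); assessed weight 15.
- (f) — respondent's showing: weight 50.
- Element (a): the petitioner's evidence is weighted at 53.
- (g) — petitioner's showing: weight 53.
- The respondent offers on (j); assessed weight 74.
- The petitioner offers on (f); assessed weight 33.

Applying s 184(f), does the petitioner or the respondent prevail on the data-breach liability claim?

petitioner

— Issue I —
At Stage I.1 the petitioner must meet a more-likely-than-not showing (weight is at least 53): on (a) the weight is 53 (the respondent's 33 is given no effect), ≥ 53, so (a) meets the standard; on (b) the weight is 52, < 53, so (b) does not meet the standard.
  Stage I.1 not carried; the petitioner fails its burden.
So the respondent prevails on this issue.
— Issue II —
Stage II.1 — burden on petitioner; standard: the balance of probabilities (weight is at least 48).
    (e): 50 ≥ 48 [met]
  All elements met. The burden passes to the respondent.
Stage II.2 — burden on respondent; standard: the balance of probabilities (weight is at least 48).
    (f): 50 (petitioner's 33 disregarded) ≥ 48 [met]
    (g): 42 (petitioner's 53 disregarded) < 48 [not met]
  The respondent does not carry Stage II.2.
So the petitioner prevails on this issue.
— Issue III —
Stage III.1 (petitioner, a preponderance, weight is at least 52): (h) 56 ≥ 52 — meets; (i) 52 ≥ 52 — meets.
  The petitioner carries Stage III.1; the respondent now bears the burden.
Stage III.2 (respondent, a substantially-more-likely showing, weight is at least 75): (j) 74 (petitioner's 15 disregarded) < 75 — fails.
  Not every element is met, so the respondent fails to carry Stage III.2.
So the petitioner prevails on this issue.
Per-issue: Issue I → respondent; Issue II → petitioner; Issue III → petitioner. The petitioner must prevail on a majority of issues; overall, the petitioner prevails.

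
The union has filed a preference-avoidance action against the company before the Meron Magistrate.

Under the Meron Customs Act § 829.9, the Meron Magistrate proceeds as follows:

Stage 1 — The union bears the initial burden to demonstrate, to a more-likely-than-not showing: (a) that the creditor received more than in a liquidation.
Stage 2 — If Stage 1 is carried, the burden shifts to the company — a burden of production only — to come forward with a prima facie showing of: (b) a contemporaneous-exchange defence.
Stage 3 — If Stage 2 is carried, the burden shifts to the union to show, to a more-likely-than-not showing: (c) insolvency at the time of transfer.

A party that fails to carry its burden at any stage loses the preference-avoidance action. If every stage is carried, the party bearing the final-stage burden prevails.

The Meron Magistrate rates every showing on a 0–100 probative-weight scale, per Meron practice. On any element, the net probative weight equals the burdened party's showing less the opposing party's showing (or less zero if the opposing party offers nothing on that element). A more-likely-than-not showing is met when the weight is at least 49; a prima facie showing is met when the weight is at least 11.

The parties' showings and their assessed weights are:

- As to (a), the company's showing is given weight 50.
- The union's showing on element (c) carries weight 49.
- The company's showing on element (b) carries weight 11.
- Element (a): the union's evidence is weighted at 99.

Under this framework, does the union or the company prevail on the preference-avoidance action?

At Stage 1 the union must meet a more-likely-than-not showing (weight is at least 49): on (a) the weight is 99 less the opposing 50 gives net 49, ≥ 49, so (a) meets the standard.
  All elements met. The burden passes to the company.
At Stage 2 the company must meet a prima facie showing (weight is at least 11): on (b) the weight is 11, ≥ 11, so (b) meets the standard.
  All elements met. The burden passes to the union.
At Stage 3 the union must meet a more-likely-than-not showing (weight is at least 49): on (c) the weight is 49, which does reach 49, so (c) meets the standard.
  All elements met at the final stage.
Every stage carried; the union prevails.

union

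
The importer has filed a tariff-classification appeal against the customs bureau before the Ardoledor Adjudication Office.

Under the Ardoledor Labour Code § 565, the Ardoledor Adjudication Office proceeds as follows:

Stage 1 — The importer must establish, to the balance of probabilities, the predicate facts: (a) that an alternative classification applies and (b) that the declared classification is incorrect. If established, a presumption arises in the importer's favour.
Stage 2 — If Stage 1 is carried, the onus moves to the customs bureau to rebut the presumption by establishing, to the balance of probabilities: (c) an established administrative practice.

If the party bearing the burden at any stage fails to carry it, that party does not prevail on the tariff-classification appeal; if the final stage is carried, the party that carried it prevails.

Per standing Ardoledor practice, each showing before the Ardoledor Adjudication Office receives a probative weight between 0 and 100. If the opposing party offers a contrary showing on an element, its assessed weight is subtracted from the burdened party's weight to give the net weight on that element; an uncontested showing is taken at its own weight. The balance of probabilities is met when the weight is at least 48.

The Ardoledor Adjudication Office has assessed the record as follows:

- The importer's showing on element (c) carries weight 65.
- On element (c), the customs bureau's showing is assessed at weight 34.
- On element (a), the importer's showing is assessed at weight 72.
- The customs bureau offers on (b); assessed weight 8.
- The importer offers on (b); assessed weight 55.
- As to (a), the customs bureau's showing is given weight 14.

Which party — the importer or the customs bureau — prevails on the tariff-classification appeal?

At Stage 1 the importer must meet the balance of probabilities (weight is at least 48): on (a) the weight is 72 less the opposing 14 gives net 58, which does reach 48, so (a) meets the standard; on (b) the weight is 55 less the opposing 8 gives net 47, < 48, so (b) does not meet the standard.
  Stage 1 not carried; the importer fails its burden.
The analysis ends at Stage 1; the customs bureau prevails.

customs bureau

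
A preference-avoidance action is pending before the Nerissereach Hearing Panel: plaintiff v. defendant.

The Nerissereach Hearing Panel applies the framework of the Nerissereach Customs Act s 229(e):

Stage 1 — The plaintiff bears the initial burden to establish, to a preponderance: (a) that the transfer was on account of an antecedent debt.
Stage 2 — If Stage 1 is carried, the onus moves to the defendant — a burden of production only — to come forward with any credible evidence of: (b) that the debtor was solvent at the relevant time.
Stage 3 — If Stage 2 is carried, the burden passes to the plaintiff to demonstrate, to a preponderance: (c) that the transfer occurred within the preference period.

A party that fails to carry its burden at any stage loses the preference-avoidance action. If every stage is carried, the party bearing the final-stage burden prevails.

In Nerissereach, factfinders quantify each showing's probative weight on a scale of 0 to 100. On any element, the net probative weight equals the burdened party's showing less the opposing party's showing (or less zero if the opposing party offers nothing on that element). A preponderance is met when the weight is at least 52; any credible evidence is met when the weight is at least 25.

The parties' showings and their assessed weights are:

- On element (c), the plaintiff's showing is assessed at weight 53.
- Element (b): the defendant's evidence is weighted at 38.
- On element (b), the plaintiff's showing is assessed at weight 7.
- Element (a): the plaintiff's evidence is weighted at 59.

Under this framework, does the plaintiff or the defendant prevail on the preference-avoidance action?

plaintiff

Stage 1 — burden on plaintiff; standard: a preponderance (weight is at least 52).
    (a): 59 ≥ 52 [met]
  All elements met. The burden passes to the defendant.
Stage 2 — burden on defendant; standard: any credible evidence (weight is at least 25).
    (b): 38 − 7 = 31 ≥ 25 [met]
  The defendant carries Stage 2; the plaintiff now bears the burden.
Stage 3 — burden on plaintiff; standard: a preponderance (weight is at least 52).
    (c): 53 ≥ 52 [met]
  Stage 3 carried; the final stage is satisfied.
All stages carried — the plaintiff prevails.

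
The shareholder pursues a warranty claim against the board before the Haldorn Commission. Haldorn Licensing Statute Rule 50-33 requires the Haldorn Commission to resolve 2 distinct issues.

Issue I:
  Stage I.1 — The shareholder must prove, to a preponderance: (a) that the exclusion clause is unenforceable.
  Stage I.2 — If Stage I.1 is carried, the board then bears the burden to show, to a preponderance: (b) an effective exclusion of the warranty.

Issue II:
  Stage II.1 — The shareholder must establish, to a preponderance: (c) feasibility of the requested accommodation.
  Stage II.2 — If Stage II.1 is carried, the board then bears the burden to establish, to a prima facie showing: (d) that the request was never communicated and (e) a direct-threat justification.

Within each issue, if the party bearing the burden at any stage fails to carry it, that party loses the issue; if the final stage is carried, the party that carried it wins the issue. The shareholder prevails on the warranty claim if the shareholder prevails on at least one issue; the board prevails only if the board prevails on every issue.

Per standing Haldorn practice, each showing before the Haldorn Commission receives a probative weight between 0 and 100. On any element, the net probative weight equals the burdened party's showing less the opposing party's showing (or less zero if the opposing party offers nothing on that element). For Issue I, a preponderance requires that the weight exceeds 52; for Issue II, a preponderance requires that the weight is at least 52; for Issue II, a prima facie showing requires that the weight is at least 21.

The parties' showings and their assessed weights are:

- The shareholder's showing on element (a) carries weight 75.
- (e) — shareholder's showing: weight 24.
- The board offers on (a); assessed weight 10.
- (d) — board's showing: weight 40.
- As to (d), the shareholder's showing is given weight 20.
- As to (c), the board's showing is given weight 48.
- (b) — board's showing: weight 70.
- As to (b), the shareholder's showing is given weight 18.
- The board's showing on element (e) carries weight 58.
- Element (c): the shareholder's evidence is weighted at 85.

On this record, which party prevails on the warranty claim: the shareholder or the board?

— Issue I —
Stage I.1 (shareholder, a preponderance, weight exceeds 52): (a) net 75−10=65 > 52 — meets.
  The shareholder carries Stage I.1; the board now bears the burden.
Stage I.2 (board, a preponderance, weight exceeds 52): (b) net 70−18=52 ≤ 52 — fails.
  The board does not carry Stage I.2.
The shareholder prevails on this issue.
— Issue II —
Stage II.1 — burden on shareholder; standard: a preponderance (weight is at least 52).
    (c): 85 − 48 = 37 < 52 [not met]
  Stage II.1 not carried; the shareholder fails its burden.
The analysis ends at Stage II.1; the board prevails on this issue.
Per-issue: Issue I → shareholder; Issue II → board. The shareholder must prevail on at least one issue; overall, the shareholder prevails.

shareholder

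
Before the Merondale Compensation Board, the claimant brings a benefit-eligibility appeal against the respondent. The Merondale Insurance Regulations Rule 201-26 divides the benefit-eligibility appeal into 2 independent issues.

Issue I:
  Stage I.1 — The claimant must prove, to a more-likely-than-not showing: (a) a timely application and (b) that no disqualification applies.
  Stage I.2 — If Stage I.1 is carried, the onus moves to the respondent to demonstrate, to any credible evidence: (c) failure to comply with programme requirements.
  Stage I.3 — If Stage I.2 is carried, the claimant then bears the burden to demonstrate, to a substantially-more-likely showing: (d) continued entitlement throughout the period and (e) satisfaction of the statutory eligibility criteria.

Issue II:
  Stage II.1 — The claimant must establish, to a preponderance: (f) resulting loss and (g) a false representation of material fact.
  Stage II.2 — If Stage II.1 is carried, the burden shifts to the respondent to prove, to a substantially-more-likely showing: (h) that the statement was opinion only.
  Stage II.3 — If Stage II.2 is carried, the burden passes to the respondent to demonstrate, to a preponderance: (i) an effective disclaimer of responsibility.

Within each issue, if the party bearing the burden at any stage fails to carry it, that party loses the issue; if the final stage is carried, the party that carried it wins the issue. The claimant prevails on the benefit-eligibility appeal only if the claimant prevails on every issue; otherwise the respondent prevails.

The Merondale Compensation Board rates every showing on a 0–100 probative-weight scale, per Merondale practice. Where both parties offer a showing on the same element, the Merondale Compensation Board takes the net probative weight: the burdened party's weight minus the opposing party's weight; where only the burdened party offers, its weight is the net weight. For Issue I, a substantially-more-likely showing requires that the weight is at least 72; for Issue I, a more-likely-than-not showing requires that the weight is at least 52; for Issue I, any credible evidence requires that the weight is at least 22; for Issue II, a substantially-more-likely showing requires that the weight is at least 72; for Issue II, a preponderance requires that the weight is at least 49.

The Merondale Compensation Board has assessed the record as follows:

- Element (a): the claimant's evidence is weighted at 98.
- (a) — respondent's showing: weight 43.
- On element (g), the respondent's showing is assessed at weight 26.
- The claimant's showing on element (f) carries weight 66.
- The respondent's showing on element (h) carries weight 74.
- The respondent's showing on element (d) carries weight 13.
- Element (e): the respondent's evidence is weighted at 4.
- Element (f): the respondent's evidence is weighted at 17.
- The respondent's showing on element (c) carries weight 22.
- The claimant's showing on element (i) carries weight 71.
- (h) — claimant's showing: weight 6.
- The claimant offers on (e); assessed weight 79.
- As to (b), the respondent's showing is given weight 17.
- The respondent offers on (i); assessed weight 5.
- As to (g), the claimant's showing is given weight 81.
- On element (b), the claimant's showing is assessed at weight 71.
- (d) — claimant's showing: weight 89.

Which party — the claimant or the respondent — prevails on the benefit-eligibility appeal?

claimant

— Issue I —
Stage I.1 — burden on claimant; standard: a more-likely-than-not showing (weight is at least 52).
    (a): 98 − 43 = 55 ≥ 52 [met]
    (b): 71 − 17 = 54 ≥ 52 [met]
  Stage I.1 is satisfied; the onus moves to the respondent.
Stage I.2 — burden on respondent; standard: any credible evidence (weight is at least 22).
    (c): 22 ≥ 22 [met]
  Stage I.2 carried; the burden shifts to the claimant.
Stage I.3 — burden on claimant; standard: a substantially-more-likely showing (weight is at least 72).
    (d): 89 − 13 = 76 ≥ 72 [met]
    (e): 79 − 4 = 75 ≥ 72 [met]
  The claimant carries the last stage.
All stages carried — the claimant prevails on this issue.
— Issue II —
At Stage II.1 the claimant must meet a preponderance (weight is at least 49): on (f) the weight is 66 less the opposing 17 gives net 49, which does reach 49, so (f) meets the standard; on (g) the weight is 81 less the opposing 26 gives net 55, ≥ 49, so (g) meets the standard.
  The claimant carries Stage II.1; the respondent now bears the burden.
At Stage II.2 the respondent must meet a substantially-more-likely showing (weight is at least 72): on (h) the weight is 74 less the opposing 6 gives net 68, which does not reach 72, so (h) does not meet the standard.
  Not every element is met, so the respondent fails to carry Stage II.2.
So the claimant prevails on this issue.
Per-issue: Issue I → claimant; Issue II → claimant. The claimant must prevail on every issue; overall, the claimant prevails.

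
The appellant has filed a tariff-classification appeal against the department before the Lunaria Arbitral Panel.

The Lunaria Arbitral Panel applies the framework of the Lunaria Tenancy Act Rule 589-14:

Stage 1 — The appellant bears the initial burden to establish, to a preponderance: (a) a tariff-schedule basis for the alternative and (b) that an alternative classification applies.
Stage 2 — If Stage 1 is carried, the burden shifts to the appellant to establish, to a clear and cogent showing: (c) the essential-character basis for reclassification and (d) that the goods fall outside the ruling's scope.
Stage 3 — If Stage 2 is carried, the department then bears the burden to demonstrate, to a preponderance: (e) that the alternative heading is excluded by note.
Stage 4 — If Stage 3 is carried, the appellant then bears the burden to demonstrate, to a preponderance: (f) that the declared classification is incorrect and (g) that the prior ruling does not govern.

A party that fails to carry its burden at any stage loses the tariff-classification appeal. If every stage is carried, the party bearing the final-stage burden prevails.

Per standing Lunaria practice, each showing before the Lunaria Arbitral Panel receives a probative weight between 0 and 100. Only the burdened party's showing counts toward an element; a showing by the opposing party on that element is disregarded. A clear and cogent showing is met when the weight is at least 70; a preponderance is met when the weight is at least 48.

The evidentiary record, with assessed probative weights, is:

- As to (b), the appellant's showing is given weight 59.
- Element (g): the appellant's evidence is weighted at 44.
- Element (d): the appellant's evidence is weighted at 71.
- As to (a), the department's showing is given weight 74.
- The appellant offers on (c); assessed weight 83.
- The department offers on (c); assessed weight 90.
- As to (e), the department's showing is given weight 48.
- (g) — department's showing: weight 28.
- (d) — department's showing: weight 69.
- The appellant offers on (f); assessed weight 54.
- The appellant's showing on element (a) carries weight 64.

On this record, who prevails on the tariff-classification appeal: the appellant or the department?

department

At Stage 1 the appellant must meet a preponderance (weight is at least 48): on (a) the weight is 64 (the department's 74 is given no effect), which does reach 48, so (a) meets the standard; on (b) the weight is 59, which does reach 48, so (b) meets the standard.
  Stage 1 is satisfied; the appellant continues to bear the burden.
At Stage 2 the appellant must meet a clear and cogent showing (weight is at least 70): on (c) the weight is 83 (the department's 90 is given no effect), which does reach 70, so (c) meets the standard; on (d) the weight is 71 (the department's 69 is given no effect), which does reach 70, so (d) meets the standard.
  Stage 2 is satisfied; the onus moves to the department.
At Stage 3 the department must meet a preponderance (weight is at least 48): on (e) the weight is 48, ≥ 48, so (e) meets the standard.
  Stage 3 is satisfied; the onus moves to the appellant.
At Stage 4 the appellant must meet a preponderance (weight is at least 48): on (f) the weight is 54, ≥ 48, so (f) meets the standard; on (g) the weight is 44 (the department's 28 is given no effect), which does not reach 48, so (g) does not meet the standard.
  Stage 4 not carried; the appellant fails its burden.
The analysis ends at Stage 4; the department prevails.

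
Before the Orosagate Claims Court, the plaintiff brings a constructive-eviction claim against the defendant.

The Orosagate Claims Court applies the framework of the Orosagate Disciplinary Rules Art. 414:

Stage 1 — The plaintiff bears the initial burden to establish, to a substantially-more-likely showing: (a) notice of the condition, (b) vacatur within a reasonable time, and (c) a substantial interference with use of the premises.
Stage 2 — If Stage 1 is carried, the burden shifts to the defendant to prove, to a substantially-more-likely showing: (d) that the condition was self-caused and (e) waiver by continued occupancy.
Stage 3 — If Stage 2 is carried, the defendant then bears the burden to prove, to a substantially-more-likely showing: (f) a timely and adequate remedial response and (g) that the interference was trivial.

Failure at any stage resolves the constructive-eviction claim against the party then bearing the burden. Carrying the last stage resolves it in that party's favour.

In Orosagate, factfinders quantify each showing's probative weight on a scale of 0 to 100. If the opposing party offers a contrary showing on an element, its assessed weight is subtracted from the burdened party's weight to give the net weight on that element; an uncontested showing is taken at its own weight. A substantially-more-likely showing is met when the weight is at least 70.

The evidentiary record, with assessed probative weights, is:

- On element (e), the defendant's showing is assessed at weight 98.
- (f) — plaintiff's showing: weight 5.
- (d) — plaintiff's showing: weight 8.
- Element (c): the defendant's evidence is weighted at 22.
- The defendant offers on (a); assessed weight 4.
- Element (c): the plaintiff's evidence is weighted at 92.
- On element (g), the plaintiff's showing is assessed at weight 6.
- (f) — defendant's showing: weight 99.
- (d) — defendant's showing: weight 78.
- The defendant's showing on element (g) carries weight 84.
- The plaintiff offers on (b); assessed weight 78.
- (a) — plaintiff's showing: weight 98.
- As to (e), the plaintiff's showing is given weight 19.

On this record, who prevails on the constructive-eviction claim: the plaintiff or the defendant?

defendant

Stage 1 — burden on plaintiff; standard: a substantially-more-likely showing (weight is at least 70).
    (a): 98 − 4 = 94 ≥ 70 [met]
    (b): 78 ≥ 70 [met]
    (c): 92 − 22 = 70 ≥ 70 [met]
  Stage 1 carried; the burden shifts to the defendant.
Stage 2 — burden on defendant; standard: a substantially-more-likely showing (weight is at least 70).
    (d): 78 − 8 = 70 ≥ 70 [met]
    (e): 98 − 19 = 79 ≥ 70 [met]
  Stage 2 is satisfied; the defendant continues to bear the burden.
Stage 3 — burden on defendant; standard: a substantially-more-likely showing (weight is at least 70).
    (f): 99 − 5 = 94 ≥ 70 [met]
    (g): 84 − 6 = 78 ≥ 70 [met]
  Stage 3 carried; the final stage is satisfied.
Every stage carried; the defendant prevails.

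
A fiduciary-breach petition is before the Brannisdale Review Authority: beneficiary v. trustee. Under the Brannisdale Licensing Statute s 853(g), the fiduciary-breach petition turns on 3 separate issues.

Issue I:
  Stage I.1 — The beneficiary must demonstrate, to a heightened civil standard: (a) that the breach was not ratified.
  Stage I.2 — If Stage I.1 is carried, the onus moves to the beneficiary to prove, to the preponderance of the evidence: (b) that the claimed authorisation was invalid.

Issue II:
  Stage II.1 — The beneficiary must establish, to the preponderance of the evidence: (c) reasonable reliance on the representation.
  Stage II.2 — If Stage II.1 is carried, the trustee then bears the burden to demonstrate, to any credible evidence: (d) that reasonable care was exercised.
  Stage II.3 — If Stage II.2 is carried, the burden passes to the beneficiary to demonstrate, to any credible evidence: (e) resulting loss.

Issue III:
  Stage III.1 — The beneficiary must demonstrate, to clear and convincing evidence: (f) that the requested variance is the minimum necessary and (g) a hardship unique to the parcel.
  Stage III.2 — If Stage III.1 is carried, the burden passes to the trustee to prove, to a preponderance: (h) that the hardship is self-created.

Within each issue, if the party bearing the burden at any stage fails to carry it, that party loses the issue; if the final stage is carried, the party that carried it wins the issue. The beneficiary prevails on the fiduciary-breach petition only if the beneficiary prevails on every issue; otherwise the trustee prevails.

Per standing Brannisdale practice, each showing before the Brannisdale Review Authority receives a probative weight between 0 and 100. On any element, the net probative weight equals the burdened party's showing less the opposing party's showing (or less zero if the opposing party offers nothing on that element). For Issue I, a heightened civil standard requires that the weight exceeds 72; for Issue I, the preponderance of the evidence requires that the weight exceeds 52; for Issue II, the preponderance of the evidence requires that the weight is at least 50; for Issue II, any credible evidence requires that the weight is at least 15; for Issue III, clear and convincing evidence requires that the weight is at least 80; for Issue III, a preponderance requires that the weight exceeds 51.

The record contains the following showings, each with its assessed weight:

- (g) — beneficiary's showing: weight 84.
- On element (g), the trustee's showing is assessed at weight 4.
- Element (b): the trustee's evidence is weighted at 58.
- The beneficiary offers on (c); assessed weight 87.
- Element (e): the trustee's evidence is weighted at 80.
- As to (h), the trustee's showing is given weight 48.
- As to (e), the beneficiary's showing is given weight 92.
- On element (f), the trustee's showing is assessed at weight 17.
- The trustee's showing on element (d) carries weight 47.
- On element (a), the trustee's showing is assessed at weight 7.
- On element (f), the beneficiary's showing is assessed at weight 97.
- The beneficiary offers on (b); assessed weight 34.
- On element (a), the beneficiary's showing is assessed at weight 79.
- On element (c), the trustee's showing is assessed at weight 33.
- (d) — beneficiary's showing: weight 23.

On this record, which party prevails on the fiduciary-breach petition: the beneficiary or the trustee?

trustee

— Issue I —
Stage I.1 — burden on beneficiary; standard: a heightened civil standard (weight exceeds 72).
    (a): 79 − 7 = 72 ≤ 72 [not met]
  Stage I.1 not carried; the beneficiary fails its burden.
The analysis ends at Stage I.1; the trustee prevails on this issue.
— Issue II —
At Stage II.1 the beneficiary must meet the preponderance of the evidence (weight is at least 50): on (c) the weight is 87 less the opposing 33 gives net 54, ≥ 50, so (c) meets the standard.
  Stage II.1 carried; the burden shifts to the trustee.
At Stage II.2 the trustee must meet any credible evidence (weight is at least 15): on (d) the weight is 47 less the opposing 23 gives net 24, which does reach 15, so (d) meets the standard.
  All elements met. The burden passes to the beneficiary.
At Stage II.3 the beneficiary must meet any credible evidence (weight is at least 15): on (e) the weight is 92 less the opposing 80 gives net 12, which does not reach 15, so (e) does not meet the standard.
  The beneficiary does not carry Stage II.3.
The analysis ends at Stage II.3; the trustee prevails on this issue.
— Issue III —
Stage III.1 — burden on beneficiary; standard: clear and convincing evidence (weight is at least 80).
    (f): 97 − 17 = 80 ≥ 80 [met]
    (g): 84 − 4 = 80 ≥ 80 [met]
  The beneficiary carries Stage III.1; the trustee now bears the burden.
Stage III.2 — burden on trustee; standard: a preponderance (weight exceeds 51).
    (h): 48 ≤ 51 [not met]
  Not every element is met, so the trustee fails to carry Stage III.2.
So the beneficiary prevails on this issue.
Per-issue: Issue I → trustee; Issue II → trustee; Issue III → beneficiary. The beneficiary must prevail on every issue; overall, the trustee prevails.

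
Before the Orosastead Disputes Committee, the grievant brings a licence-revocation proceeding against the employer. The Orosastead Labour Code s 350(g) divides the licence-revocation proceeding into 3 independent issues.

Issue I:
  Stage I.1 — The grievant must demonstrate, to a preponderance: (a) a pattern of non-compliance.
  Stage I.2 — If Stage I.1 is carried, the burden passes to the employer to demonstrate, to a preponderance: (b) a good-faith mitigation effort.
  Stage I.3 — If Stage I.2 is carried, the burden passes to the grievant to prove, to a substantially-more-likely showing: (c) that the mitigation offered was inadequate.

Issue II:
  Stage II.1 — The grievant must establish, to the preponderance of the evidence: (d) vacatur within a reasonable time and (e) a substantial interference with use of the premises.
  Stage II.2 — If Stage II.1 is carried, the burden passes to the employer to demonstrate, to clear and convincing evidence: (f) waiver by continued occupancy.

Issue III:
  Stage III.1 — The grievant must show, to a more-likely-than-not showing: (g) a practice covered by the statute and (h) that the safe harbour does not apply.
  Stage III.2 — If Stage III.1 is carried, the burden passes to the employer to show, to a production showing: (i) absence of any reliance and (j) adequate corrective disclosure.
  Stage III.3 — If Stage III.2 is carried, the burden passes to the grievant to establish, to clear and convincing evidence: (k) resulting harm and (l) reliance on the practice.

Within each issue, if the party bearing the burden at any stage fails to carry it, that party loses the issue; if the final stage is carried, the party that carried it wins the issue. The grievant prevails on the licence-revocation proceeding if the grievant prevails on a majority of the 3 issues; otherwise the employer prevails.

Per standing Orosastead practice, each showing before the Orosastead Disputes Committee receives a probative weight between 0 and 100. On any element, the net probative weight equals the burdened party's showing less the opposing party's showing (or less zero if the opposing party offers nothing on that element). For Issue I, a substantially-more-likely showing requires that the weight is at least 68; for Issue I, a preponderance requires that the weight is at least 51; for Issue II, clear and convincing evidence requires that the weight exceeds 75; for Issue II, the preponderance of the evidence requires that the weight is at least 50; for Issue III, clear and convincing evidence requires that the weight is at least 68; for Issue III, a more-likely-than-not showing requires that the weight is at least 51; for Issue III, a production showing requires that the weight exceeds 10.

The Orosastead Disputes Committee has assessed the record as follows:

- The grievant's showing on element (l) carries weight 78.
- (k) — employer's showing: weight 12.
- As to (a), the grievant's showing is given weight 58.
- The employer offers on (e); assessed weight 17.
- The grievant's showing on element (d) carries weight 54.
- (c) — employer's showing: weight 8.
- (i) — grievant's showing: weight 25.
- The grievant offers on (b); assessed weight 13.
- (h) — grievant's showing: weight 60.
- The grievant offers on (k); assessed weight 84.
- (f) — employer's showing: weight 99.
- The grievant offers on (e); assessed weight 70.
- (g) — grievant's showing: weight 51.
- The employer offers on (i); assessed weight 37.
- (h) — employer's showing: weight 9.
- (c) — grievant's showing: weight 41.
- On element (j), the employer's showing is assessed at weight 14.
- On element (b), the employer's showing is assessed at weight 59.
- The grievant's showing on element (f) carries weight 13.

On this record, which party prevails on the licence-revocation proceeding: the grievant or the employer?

grievant

— Issue I —
At Stage I.1 the grievant must meet a preponderance (weight is at least 51): on (a) the weight is 58, which does reach 51, so (a) meets the standard.
  Stage I.1 carried; the burden shifts to the employer.
At Stage I.2 the employer must meet a preponderance (weight is at least 51): on (b) the weight is 59 less the opposing 13 gives net 46, which does not reach 51, so (b) does not meet the standard.
  Stage I.2 not carried; the employer fails its burden.
The grievant prevails on this issue.
— Issue II —
Stage II.1 — burden on grievant; standard: the preponderance of the evidence (weight is at least 50).
    (d): 54 ≥ 50 [met]
    (e): 70 − 17 = 53 ≥ 50 [met]
  Stage II.1 carried; the burden shifts to the employer.
Stage II.2 — burden on employer; standard: clear and convincing evidence (weight exceeds 75).
    (f): 99 − 13 = 86 > 75 [met]
  The employer carries the last stage.
All stages carried — the employer prevails on this issue.
— Issue III —
At Stage III.1 the grievant must meet a more-likely-than-not showing (weight is at least 51): on (g) the weight is 51, which does reach 51, so (g) meets the standard; on (h) the weight is 60 less the opposing 9 gives net 51, ≥ 51, so (h) meets the standard.
  Stage III.1 is satisfied; the onus moves to the employer.
At Stage III.2 the employer must meet a production showing (weight exceeds 10): on (i) the weight is 37 less the opposing 25 gives net 12, which does exceed 10, so (i) meets the standard; on (j) the weight is 14, > 10, so (j) meets the standard.
  All elements met. The burden passes to the grievant.
At Stage III.3 the grievant must meet clear and convincing evidence (weight is at least 68): on (k) the weight is 84 less the opposing 12 gives net 72, which does reach 68, so (k) meets the standard; on (l) the weight is 78, ≥ 68, so (l) meets the standard.
  Stage III.3 carried; the final stage is satisfied.
With every stage satisfied, the grievant prevails on this issue.
Per-issue: Issue I → grievant; Issue II → employer; Issue III → grievant. The grievant must prevail on a majority of issues; overall, the grievant prevails.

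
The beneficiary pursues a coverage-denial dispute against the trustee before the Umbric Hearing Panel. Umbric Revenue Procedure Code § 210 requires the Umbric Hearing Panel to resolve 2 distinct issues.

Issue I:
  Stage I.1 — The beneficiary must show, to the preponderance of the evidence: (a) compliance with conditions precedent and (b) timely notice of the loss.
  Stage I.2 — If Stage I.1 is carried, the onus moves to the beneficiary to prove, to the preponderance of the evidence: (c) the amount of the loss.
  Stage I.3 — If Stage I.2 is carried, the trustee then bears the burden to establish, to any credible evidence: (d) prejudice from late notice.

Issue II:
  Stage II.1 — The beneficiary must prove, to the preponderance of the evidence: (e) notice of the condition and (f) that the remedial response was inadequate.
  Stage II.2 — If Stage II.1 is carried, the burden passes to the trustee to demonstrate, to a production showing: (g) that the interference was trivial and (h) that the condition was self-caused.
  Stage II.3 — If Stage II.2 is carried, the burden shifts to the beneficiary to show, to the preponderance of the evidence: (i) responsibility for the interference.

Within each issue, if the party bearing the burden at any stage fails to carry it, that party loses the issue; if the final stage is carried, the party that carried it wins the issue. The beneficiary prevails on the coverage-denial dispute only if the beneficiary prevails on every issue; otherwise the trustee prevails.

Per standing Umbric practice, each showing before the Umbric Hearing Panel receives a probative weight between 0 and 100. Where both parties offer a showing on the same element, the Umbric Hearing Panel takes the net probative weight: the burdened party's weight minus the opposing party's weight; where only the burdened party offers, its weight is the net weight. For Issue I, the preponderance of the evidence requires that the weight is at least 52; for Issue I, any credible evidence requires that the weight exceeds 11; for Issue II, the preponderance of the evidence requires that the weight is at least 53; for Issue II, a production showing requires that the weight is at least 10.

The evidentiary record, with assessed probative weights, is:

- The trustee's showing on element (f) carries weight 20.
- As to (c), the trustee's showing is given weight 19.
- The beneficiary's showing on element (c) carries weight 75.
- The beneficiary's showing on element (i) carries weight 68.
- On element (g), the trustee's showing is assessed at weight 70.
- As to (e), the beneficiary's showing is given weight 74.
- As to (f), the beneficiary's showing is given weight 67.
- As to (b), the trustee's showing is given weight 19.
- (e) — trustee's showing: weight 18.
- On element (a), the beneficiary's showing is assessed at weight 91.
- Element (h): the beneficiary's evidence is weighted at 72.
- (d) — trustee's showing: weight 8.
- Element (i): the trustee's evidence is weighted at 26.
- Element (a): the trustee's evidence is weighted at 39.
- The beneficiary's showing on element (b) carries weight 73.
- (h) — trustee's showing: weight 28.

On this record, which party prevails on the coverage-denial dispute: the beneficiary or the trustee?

trustee

— Issue I —
Stage I.1 (beneficiary, the preponderance of the evidence, weight is at least 52): (a) net 91−39=52 ≥ 52 — meets; (b) net 73−19=54 ≥ 52 — meets.
  Stage I.1 carried; the burden remains with the beneficiary.
Stage I.2 (beneficiary, the preponderance of the evidence, weight is at least 52): (c) net 75−19=56 ≥ 52 — meets.
  All elements met. The burden passes to the trustee.
Stage I.3 (trustee, any credible evidence, weight exceeds 11): (d) 8 ≤ 11 — fails.
  Stage I.3 not carried; the trustee fails its burden.
The beneficiary prevails on this issue.
— Issue II —
Stage II.1 — burden on beneficiary; standard: the preponderance of the evidence (weight is at least 53).
    (e): 74 − 18 = 56 ≥ 53 [met]
    (f): 67 − 20 = 47 < 53 [not met]
  The beneficiary does not carry Stage II.1.
The analysis ends at Stage II.1; the trustee prevails on this issue.
Per-issue: Issue I → beneficiary; Issue II → trustee. The beneficiary must prevail on every issue; overall, the trustee prevails.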